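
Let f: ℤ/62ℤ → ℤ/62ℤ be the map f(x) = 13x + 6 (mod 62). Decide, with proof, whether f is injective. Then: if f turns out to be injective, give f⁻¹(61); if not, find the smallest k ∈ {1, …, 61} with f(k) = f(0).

Recall that f is injective if f(u) = f(v) implies u = v.
Suppose f(u) = f(v) in ℤ/62ℤ. Then 13u + 6 ≡ 13v + 6 (mod 62), therefore 13(u − v) ≡ 0 (mod 62).
Since gcd(13, 62) = 1, 13 is invertible modulo 62, so u − v ≡ 0 (mod 62), i.e. u = v.
Therefore f is injective.
We now compute 13⁻¹ mod 62 explicitly. Euclid's algorithm: 62 = 4·13 + 10, 13 = 1·10 + 3, 10 = 3·3 + 1; back-substituting gives 1 = 43·13 − 9·62, so 13⁻¹ ≡ 43 (mod 62).
Since f is injective, we find f⁻¹(61): we need 13x ≡ 61 − 6 ≡ 55 (mod 62). Using 13⁻¹ = 43: x ≡ 43·55 = 2365 = 38·62 + 9, so x = 9.
Check: f(9) = 13·9 + 6 = 123 = 1·62 + 61 ≡ 61 (mod 62).

9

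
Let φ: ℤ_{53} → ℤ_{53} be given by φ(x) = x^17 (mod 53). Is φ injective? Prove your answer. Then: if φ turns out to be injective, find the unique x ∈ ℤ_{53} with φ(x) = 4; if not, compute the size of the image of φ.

Since 53 is prime, the nonzero elements of ℤ_{53} form a cyclic group of order 52.
As gcd(17, 52) = 1, raising to the 17th power is a bijection on this group: if x_1^17 ≡ x_2^17 then (x_1x_2^{−1})^17 = 1, and the only element of order dividing gcd(17, 52) = 1 is 1, so x_1 = x_2.
With φ(0) = 0 this makes φ injective on all of ℤ_{53}, hence bijective (finite equal-size domain and codomain). In particular φ is injective.
Since φ is injective, we find the preimage of 4. The inverse of x ↦ x^17 on (ℤ_{53})^× is x ↦ x^49, because 17·49 = 833 = 16·52 + 1 ≡ 1 (mod 52) and x^{52} = 1 for x ≠ 0 (Fermat). So φ⁻¹(4) = 4^49 mod 53.
Repeated squaring mod 53: 4^1 ≡ 4, 4^2 ≡ 4² = 16, 4^4 ≡ 16² = 256 ≡ 44, 4^8 ≡ 44² = 1936 ≡ 28, 4^16 ≡ 28² = 784 ≡ 42, 4^32 ≡ 42² = 1764 ≡ 15. Since 49 = 32 + 16 + 1, 4^49 ≡ 15·42·4: 15·42 = 630 ≡ 47, then 47·4 = 188 ≡ 29. So 4^49 ≡ 29 (mod 53).
Hence φ⁻¹(4) = 29.

29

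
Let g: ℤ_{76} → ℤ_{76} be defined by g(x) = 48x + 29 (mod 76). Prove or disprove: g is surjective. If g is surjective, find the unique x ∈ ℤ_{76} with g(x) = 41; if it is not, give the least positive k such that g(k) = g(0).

Since gcd(48, 76) = 4, we have 48x ≡ 0 (mod 4) for all x, so g(x) ≡ 1 (mod 4).
But 0 ≢ 1 (mod 4), so 0 ∈ ℤ_{76} has no preimage. So g is not surjective.
Since g is not surjective, we find the least positive k with g(k) = g(0): this means 48k ≡ 0 (mod 76), i.e. 76 ∣ 48k. Since gcd(48, 76) = 4, dividing through by 4 this holds exactly when 19 ∣ 12k, and as gcd(12, 19) = 1, exactly when 19 ∣ k.
The smallest positive such k is 19.

19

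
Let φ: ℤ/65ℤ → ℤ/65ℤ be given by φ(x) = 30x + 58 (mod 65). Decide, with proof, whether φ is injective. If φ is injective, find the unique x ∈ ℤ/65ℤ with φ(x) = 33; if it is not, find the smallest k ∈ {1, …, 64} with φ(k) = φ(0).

13

We have gcd(30, 65) = 5 > 1. Taking a = 0 and b = 13: φ(0) = 58 and φ(13) = 30·13 + 58 = 448 ≡ 58 (mod 65).
So φ(0) = φ(13) while 0 ≠ 13, thus φ is not injective.
Since φ is not injective, we find the least positive k with φ(k) = φ(0): this means 30k ≡ 0 (mod 65), i.e. 65 ∣ 30k. Since gcd(30, 65) = 5, dividing through by 5 this holds exactly when 13 ∣ 6k, and as gcd(6, 13) = 1, exactly when 13 ∣ k.
The smallest positive such k is 13.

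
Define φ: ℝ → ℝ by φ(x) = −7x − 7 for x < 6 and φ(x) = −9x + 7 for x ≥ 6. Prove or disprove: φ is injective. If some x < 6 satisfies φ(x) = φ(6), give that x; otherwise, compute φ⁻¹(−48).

40/7

Both pieces are strictly decreasing (slopes −7 and −9), so each is injective on its own interval.
The left piece maps (−∞, 6) onto (−49, ∞); the right piece maps [6, ∞) onto (−∞, −47].
These images overlap. In particular φ(6) = −47 (right piece), and solving −7x − 7 = −47 on the left piece gives x = 40/7 < 6.
So φ(40/7) = φ(6) with 40/7 ≠ 6, and φ is not injective. This x = 40/7 is the requested value below 6.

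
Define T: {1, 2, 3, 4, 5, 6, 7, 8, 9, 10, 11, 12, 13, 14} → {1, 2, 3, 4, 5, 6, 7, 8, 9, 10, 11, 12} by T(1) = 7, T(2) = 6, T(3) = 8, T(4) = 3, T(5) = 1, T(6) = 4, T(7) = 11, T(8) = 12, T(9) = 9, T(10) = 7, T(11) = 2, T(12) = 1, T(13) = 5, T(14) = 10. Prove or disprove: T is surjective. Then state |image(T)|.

Every element of the codomain has a preimage: 1 = T(5), 2 = T(11), 3 = T(4), 4 = T(6), 5 = T(13), 6 = T(2), 7 = T(1), 8 = T(3), 9 = T(9), 10 = T(14), 11 = T(7), 12 = T(8).
Thus T is surjective.
The image of T is {1, 2, 3, 4, 5, 6, 7, 8, 9, 10, 11, 12}, which has 12 elements.

12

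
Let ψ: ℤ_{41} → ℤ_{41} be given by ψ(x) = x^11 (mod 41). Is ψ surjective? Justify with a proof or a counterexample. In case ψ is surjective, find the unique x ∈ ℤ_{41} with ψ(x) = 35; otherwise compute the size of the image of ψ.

13

Since 41 is prime, the nonzero elements of ℤ_{41} form a cyclic group of order 40.
As gcd(11, 40) = 1, raising to the 11th power is a bijection on this group: if x_1^11 ≡ x_2^11 then (x_1x_2^{−1})^11 = 1, and the only element of order dividing gcd(11, 40) = 1 is 1, so x_1 = x_2.
With ψ(0) = 0 this makes ψ injective on all of ℤ_{41}, hence bijective (finite equal-size domain and codomain). In particular ψ is surjective.
Since ψ is surjective, we find the preimage of 35. The inverse of x ↦ x^11 on (ℤ_{41})^× is x ↦ x^11, because 11·11 = 121 = 3·40 + 1 ≡ 1 (mod 40) and x^{40} = 1 for x ≠ 0 (Fermat). So ψ⁻¹(35) = 35^11 mod 41.
Repeated squaring mod 41: 35^1 ≡ 35, 35^2 ≡ 35² = 1225 ≡ 36, 35^4 ≡ 36² = 1296 ≡ 25, 35^8 ≡ 25² = 625 ≡ 10. Since 11 = 8 + 2 + 1, 35^11 ≡ 10·36·35: 10·36 = 360 ≡ 32, then 32·35 = 1120 ≡ 13. So 35^11 ≡ 13 (mod 41).
Hence ψ⁻¹(35) = 13.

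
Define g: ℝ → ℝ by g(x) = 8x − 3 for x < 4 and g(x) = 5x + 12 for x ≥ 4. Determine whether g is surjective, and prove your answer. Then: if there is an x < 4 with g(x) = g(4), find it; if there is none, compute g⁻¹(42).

Both pieces are strictly increasing (slopes 8 and 5), so each is injective on its own interval.
The left piece maps (−∞, 4) onto (−∞, 29); the right piece maps [4, ∞) onto [32, ∞).
The union (−∞, 29) ∪ [32, ∞) omits the interval between 29 and 32; in particular 29 has no preimage. So g is not surjective.
Because the two images are disjoint, no x < 4 has g(x) = g(4), so we compute g⁻¹(42): 42 lies in [32, ∞), so solve 5x + 12 = 42: x = (42 − 12)/5 = 6.

6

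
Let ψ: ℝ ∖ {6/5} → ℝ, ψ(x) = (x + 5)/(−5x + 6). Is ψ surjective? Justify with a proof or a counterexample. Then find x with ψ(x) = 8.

43/41

If ψ(x) = −1/5, cross-multiplying gives −5(x + 5) = 1(−5x + 6), which simplifies to −25 = 6 — false.  So −1/5 has no preimage and ψ is not surjective.
Solving ψ(x) = 8: cross-multiplying gives x + 5 = 8(−5x + 6), which rearranges to 41x = 43, so x = 43/41.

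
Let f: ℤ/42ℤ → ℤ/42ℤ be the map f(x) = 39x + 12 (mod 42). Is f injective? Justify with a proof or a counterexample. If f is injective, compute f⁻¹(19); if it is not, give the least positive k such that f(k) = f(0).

We have gcd(39, 42) = 3 > 1. Taking a = 0 and b = 14: f(0) = 12 and f(14) = 39·14 + 12 = 558 ≡ 12 (mod 42).
So f(0) = f(14) while 0 ≠ 14, therefore f is not injective.
Since f is not injective, we find the least positive k with f(k) = f(0): this means 39k ≡ 0 (mod 42), i.e. 42 ∣ 39k. Since gcd(39, 42) = 3, dividing through by 3 this holds exactly when 14 ∣ 13k, and as gcd(13, 14) = 1, exactly when 14 ∣ k.
The smallest positive such k is 14.

14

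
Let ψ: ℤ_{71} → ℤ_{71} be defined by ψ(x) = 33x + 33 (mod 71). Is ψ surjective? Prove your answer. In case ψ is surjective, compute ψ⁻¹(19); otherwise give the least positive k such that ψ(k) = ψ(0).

34

Since gcd(33, 71) = 1, 33 is invertible modulo 71. Euclid's algorithm: 71 = 2·33 + 5, 33 = 6·5 + 3, 5 = 1·3 + 2, 3 = 1·2 + 1; back-substituting gives 1 = 28·33 − 13·71, so 33⁻¹ ≡ 28 (mod 71).
For any y ∈ ℤ_{71}, x = 28(y − 33) mod 71 satisfies ψ(x) = 33·28(y − 33) + 33 ≡ y (since 33·28 ≡ 1 mod 71). So every y has a preimage.
Therefore ψ is surjective.
Since ψ is surjective, we find ψ⁻¹(19): we need 33x ≡ 19 − 33 ≡ 57 (mod 71). Using 33⁻¹ = 28: x ≡ 28·57 = 1596 = 22·71 + 34, so x = 34.
Check: ψ(34) = 33·34 + 33 = 1155 = 16·71 + 19 ≡ 19 (mod 71).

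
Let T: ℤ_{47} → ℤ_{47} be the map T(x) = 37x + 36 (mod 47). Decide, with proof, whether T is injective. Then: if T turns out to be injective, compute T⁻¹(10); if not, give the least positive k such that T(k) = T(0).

Suppose T(s) = T(t) in ℤ_{47}. Then 37s + 36 ≡ 37t + 36 (mod 47), thus 37(s − t) ≡ 0 (mod 47).
Since gcd(37, 47) = 1, 37 is invertible modulo 47, therefore s − t ≡ 0 (mod 47), i.e. s = t.
Thus T is injective.
We now compute 37⁻¹ mod 47 explicitly. Euclid's algorithm: 47 = 1·37 + 10, 37 = 3·10 + 7, 10 = 1·7 + 3, 7 = 2·3 + 1; back-substituting gives 1 = 14·37 − 11·47, so 37⁻¹ ≡ 14 (mod 47).
Since T is injective, we find T⁻¹(10): we need 37x ≡ 10 − 36 ≡ 21 (mod 47). Using 37⁻¹ = 14: x ≡ 14·21 = 294 = 6·47 + 12, so x = 12.
Check: T(12) = 37·12 + 36 = 480 = 10·47 + 10 ≡ 10 (mod 47).

12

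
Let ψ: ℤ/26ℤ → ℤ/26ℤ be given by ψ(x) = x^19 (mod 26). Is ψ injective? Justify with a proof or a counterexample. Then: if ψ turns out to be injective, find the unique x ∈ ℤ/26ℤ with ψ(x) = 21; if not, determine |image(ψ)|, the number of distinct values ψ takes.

Computing x^19 mod 26 for each x (by repeated squaring, reducing mod 26 at every step), the values ψ(0), ψ(1), …, ψ(25) are: 0, 1, 24, 3, 4, 21, 20, 19, 18, 9, 10, 15, 12, 13, 14, 11, 16, 17, 8, 7, 6, 5, 22, 23, 2, 25.
Every element of ℤ/26ℤ appears exactly once in this list, so ψ is a bijection, and in particular injective.
Since ψ is injective, we read off the preimage of 21 from the same table: ψ(5) = 21, so ψ⁻¹(21) = 5.

5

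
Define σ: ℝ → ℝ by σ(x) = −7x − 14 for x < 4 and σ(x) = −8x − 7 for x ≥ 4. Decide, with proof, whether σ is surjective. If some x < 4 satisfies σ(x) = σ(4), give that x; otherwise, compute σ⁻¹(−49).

25/7

Both pieces are strictly decreasing (slopes −7 and −8), so each is injective on its own interval.
The left piece maps (−∞, 4) onto (−42, ∞); the right piece maps [4, ∞) onto (−∞, −39].
The union (−42, ∞) ∪ (−∞, −39] covers ℝ, so σ is surjective.
For the follow-up: the images overlap, so an x < 4 with σ(x) = σ(4) exists. σ(4) = −39; solving −7x − 14 = −39 for x < 4 gives x = (−39 + 14)/(−7) = 25/7.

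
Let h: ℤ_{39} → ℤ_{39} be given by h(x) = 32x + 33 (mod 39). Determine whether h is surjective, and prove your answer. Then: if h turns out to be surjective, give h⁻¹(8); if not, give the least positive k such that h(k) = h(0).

Since gcd(32, 39) = 1, 32 is invertible modulo 39. Euclid's algorithm: 39 = 1·32 + 7, 32 = 4·7 + 4, 7 = 1·4 + 3, 4 = 1·3 + 1; back-substituting gives 1 = 11·32 − 9·39, so 32⁻¹ ≡ 11 (mod 39).
For any y ∈ ℤ_{39}, x = 11(y − 33) mod 39 satisfies h(x) = 32·11(y − 33) + 33 ≡ y (since 32·11 ≡ 1 mod 39). So every y has a preimage.
Thus h is surjective.
Since h is surjective, we find h⁻¹(8): we need 32x ≡ 8 − 33 ≡ 14 (mod 39). Using 32⁻¹ = 11: x ≡ 11·14 = 154 = 3·39 + 37, so x = 37.
Check: h(37) = 32·37 + 33 = 1217 = 31·39 + 8 ≡ 8 (mod 39).

37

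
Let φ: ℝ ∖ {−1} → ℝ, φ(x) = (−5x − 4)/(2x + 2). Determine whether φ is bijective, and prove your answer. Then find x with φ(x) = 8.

If φ(x) = −5/2, cross-multiplying gives 2(−5x − 4) = −5(2x + 2), which simplifies to −8 = −10 — false.  So −5/2 has no preimage and φ is not surjective.
So φ is not bijective.
Solving φ(x) = 8: cross-multiplying gives −5x − 4 = 8(2x + 2), which rearranges to −21x = 20, so x = −20/21.

-20/21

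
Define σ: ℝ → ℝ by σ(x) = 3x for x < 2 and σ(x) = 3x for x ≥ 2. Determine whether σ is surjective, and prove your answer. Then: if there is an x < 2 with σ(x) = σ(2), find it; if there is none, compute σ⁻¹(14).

14/3

Both pieces are strictly increasing (slopes 3 and 3), so each is injective on its own interval.
The left piece maps (−∞, 2) onto (−∞, 6); the right piece maps [2, ∞) onto [6, ∞).
These images together cover ℝ, so σ is surjective.
Because the two images are disjoint, no x < 2 has σ(x) = σ(2), so we compute σ⁻¹(14): 14 lies in [6, ∞), so solve 3x = 14: x = (14 − 0)/3 = 14/3.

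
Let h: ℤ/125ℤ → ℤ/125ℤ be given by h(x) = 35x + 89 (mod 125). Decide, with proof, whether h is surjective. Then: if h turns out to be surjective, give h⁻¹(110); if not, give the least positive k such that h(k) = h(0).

25

Since gcd(35, 125) = 5, we have 35x ≡ 0 (mod 5) for all x, so h(x) ≡ 4 (mod 5).
But 0 ≢ 4 (mod 5), so 0 ∈ ℤ/125ℤ has no preimage. Hence h is not surjective.
Since h is not surjective, we find the least positive k with h(k) = h(0): this means 35k ≡ 0 (mod 125), i.e. 125 ∣ 35k. Since gcd(35, 125) = 5, dividing through by 5 this holds exactly when 25 ∣ 7k, and as gcd(7, 25) = 1, exactly when 25 ∣ k.
The smallest positive such k is 25.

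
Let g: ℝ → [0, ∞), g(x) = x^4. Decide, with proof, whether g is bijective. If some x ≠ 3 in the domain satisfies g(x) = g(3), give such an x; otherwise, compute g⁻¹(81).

-3

g(3) = 81 = (−3)^4 = g(−3) (since 4 is even), with 3 ≠ −3. So g is not injective, hence not bijective.
For the follow-up, such an x exists: taking x = −3 ∈ ℝ gives g(−3) = 81 = g(3) with −3 ≠ 3.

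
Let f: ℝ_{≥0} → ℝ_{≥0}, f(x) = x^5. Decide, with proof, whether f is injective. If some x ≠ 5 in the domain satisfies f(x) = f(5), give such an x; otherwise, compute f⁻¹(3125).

On ℝ_{≥0}, x ↦ x^5 is strictly increasing, so f(a) = f(b) forces a = b. Therefore f is injective.
Since x ↦ x^5 is strictly increasing on ℝ_{≥0}, it is injective there, so no x ≠ 5 in the domain has f(x) = f(5). We therefore compute f⁻¹(3125) = 3125^{1/5} = 5 (indeed 5^5 = 3125).

5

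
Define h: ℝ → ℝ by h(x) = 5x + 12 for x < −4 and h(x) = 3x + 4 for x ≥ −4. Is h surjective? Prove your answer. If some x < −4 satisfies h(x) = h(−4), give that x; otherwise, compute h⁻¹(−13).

-5

Both pieces are strictly increasing (slopes 5 and 3), so each is injective on its own interval.
The left piece maps (−∞, −4) onto (−∞, −8); the right piece maps [−4, ∞) onto [−8, ∞).
These images together cover ℝ, so h is surjective.
Because the two images are disjoint, no x < −4 has h(x) = h(−4), so we compute h⁻¹(−13): −13 lies in (−∞, −8), so solve 5x + 12 = −13: x = (−13 − 12)/5 = −5.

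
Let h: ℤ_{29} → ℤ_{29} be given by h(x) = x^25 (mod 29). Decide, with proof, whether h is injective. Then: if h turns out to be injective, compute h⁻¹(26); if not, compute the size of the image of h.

8

Since 29 is prime, the nonzero elements of ℤ_{29} form a cyclic group of order 28.
As gcd(25, 28) = 1, raising to the 25th power is a bijection on this group: if a^25 ≡ b^25 then (ab^{−1})^25 = 1, and the only element of order dividing gcd(25, 28) = 1 is 1, so a = b.
With h(0) = 0 this makes h injective on all of ℤ_{29}, hence bijective (finite equal-size domain and codomain). In particular h is injective.
Since h is injective, we find the preimage of 26. The inverse of x ↦ x^25 on (ℤ_{29})^× is x ↦ x^9, because 25·9 = 225 = 8·28 + 1 ≡ 1 (mod 28) and x^{28} = 1 for x ≠ 0 (Fermat). So h⁻¹(26) = 26^9 mod 29.
Repeated squaring mod 29: 26^1 ≡ 26, 26^2 ≡ 26² = 676 ≡ 9, 26^4 ≡ 9² = 81 ≡ 23, 26^8 ≡ 23² = 529 ≡ 7. Since 9 = 8 + 1, 26^9 ≡ 7·26: 7·26 = 182 ≡ 8. So 26^9 ≡ 8 (mod 29).
Hence h⁻¹(26) = 8.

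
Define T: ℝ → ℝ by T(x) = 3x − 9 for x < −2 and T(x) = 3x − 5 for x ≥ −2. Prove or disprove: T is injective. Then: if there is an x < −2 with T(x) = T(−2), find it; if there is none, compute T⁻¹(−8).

-1

Both pieces are strictly increasing (slopes 3 and 3), so each is injective on its own interval.
The left piece maps (−∞, −2) onto (−∞, −15); the right piece maps [−2, ∞) onto [−11, ∞).
These images are disjoint, so no value is attained by both pieces. So T is injective.
Because the two images are disjoint, no x < −2 has T(x) = T(−2), so we compute T⁻¹(−8): −8 lies in [−11, ∞), so solve 3x − 5 = −8: x = (−8 + 5)/3 = −1.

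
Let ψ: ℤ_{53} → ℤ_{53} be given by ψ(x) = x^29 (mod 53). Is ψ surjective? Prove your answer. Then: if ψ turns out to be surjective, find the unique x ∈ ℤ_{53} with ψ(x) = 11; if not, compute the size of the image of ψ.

Since 53 is prime, the nonzero elements of ℤ_{53} form a cyclic group of order 52.
As gcd(29, 52) = 1, raising to the 29th power is a bijection on this group: if s^29 ≡ t^29 then (st^{−1})^29 = 1, and the only element of order dividing gcd(29, 52) = 1 is 1, so s = t.
With ψ(0) = 0 this makes ψ injective on all of ℤ_{53}, hence bijective (finite equal-size domain and codomain). In particular ψ is surjective.
Since ψ is surjective, we find the preimage of 11. The inverse of x ↦ x^29 on (ℤ_{53})^× is x ↦ x^9, because 29·9 = 261 = 5·52 + 1 ≡ 1 (mod 52) and x^{52} = 1 for x ≠ 0 (Fermat). So ψ⁻¹(11) = 11^9 mod 53.
Repeated squaring mod 53: 11^1 ≡ 11, 11^2 ≡ 11² = 121 ≡ 15, 11^4 ≡ 15² = 225 ≡ 13, 11^8 ≡ 13² = 169 ≡ 10. Since 9 = 8 + 1, 11^9 ≡ 10·11: 10·11 = 110 ≡ 4. So 11^9 ≡ 4 (mod 53).
Hence ψ⁻¹(11) = 4.

4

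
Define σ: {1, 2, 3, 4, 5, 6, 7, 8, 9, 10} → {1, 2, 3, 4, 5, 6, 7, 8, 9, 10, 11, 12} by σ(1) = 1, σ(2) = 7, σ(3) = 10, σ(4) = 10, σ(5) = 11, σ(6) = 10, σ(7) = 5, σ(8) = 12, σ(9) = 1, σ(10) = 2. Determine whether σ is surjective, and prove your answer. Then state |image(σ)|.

No element maps to 3, so σ is not surjective.
The image of σ is {1, 2, 5, 7, 10, 11, 12}, which has 7 elements.

7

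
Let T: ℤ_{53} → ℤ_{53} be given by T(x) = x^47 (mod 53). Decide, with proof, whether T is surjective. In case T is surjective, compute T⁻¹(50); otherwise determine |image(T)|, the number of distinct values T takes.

31

Since 53 is prime, the nonzero elements of ℤ_{53} form a cyclic group of order 52.
As gcd(47, 52) = 1, raising to the 47th power is a bijection on this group: if x_1^47 ≡ x_2^47 then (x_1x_2^{−1})^47 = 1, and the only element of order dividing gcd(47, 52) = 1 is 1, so x_1 = x_2.
With T(0) = 0 this makes T injective on all of ℤ_{53}, hence bijective (finite equal-size domain and codomain). In particular T is surjective.
Since T is surjective, we find the preimage of 50. The inverse of x ↦ x^47 on (ℤ_{53})^× is x ↦ x^31, because 47·31 = 1457 = 28·52 + 1 ≡ 1 (mod 52) and x^{52} = 1 for x ≠ 0 (Fermat). So T⁻¹(50) = 50^31 mod 53.
Repeated squaring mod 53: 50^1 ≡ 50, 50^2 ≡ 50² = 2500 ≡ 9, 50^4 ≡ 9² = 81 ≡ 28, 50^8 ≡ 28² = 784 ≡ 42, 50^16 ≡ 42² = 1764 ≡ 15. Since 31 = 16 + 8 + 4 + 2 + 1, 50^31 ≡ 15·42·28·9·50: 15·42 = 630 ≡ 47, then 47·28 = 1316 ≡ 44, then 44·9 = 396 ≡ 25, then 25·50 = 1250 ≡ 31. So 50^31 ≡ 31 (mod 53).
Hence T⁻¹(50) = 31.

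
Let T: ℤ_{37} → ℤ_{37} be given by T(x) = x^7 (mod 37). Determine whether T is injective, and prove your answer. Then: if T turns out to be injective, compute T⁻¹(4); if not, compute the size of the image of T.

Since 37 is prime, the nonzero elements of ℤ_{37} form a cyclic group of order 36.
As gcd(7, 36) = 1, raising to the 7th power is a bijection on this group: if s^7 ≡ t^7 then (st^{−1})^7 = 1, and the only element of order dividing gcd(7, 36) = 1 is 1, so s = t.
With T(0) = 0 this makes T injective on all of ℤ_{37}, hence bijective (finite equal-size domain and codomain). In particular T is injective.
Since T is injective, we find the preimage of 4. The inverse of x ↦ x^7 on (ℤ_{37})^× is x ↦ x^31, because 7·31 = 217 = 6·36 + 1 ≡ 1 (mod 36) and x^{36} = 1 for x ≠ 0 (Fermat). So T⁻¹(4) = 4^31 mod 37.
Repeated squaring mod 37: 4^1 ≡ 4, 4^2 ≡ 4² = 16, 4^4 ≡ 16² = 256 ≡ 34, 4^8 ≡ 34² = 1156 ≡ 9, 4^16 ≡ 9² = 81 ≡ 7. Since 31 = 16 + 8 + 4 + 2 + 1, 4^31 ≡ 7·9·34·16·4: 7·9 = 63 ≡ 26, then 26·34 = 884 ≡ 33, then 33·16 = 528 ≡ 10, then 10·4 = 40 ≡ 3. So 4^31 ≡ 3 (mod 37).
Hence T⁻¹(4) = 3.

3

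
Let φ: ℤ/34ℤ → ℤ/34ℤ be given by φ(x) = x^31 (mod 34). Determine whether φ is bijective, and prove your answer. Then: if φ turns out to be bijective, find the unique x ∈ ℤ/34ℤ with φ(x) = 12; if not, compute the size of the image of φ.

Computing x^31 mod 34 for each x (by repeated squaring, reducing mod 34 at every step), the values φ(0), φ(1), …, φ(33) are: 0, 1, 26, 23, 30, 7, 20, 5, 32, 19, 12, 31, 10, 21, 28, 25, 16, 17, 18, 9, 6, 13, 24, 3, 22, 15, 2, 29, 14, 27, 4, 11, 8, 33.
Every element of ℤ/34ℤ appears exactly once in this list, so φ is a bijection, and in particular bijective.
Since φ is bijective, we read off the preimage of 12 from the same table: φ(10) = 12, so φ⁻¹(12) = 10.

10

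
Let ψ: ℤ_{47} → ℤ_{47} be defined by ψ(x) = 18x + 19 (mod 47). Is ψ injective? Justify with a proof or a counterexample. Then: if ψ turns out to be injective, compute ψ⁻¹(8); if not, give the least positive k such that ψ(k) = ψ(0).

By definition, ψ is injective when ψ(s) = ψ(t) forces s = t.
Suppose ψ(s) = ψ(t) in ℤ_{47}. Then 18s + 19 ≡ 18t + 19 (mod 47), hence 18(s − t) ≡ 0 (mod 47).
Since gcd(18, 47) = 1, 18 is invertible modulo 47, thus s − t ≡ 0 (mod 47), i.e. s = t.
Hence ψ is injective.
We now compute 18⁻¹ mod 47 explicitly. Euclid's algorithm: 47 = 2·18 + 11, 18 = 1·11 + 7, 11 = 1·7 + 4, 7 = 1·4 + 3, 4 = 1·3 + 1; back-substituting gives 1 = 34·18 − 13·47, so 18⁻¹ ≡ 34 (mod 47).
Since ψ is injective, we compute ψ⁻¹(8): solve 18x + 19 ≡ 8 (mod 47), i.e. 18x ≡ 36 (mod 47).
Multiplying by 18⁻¹ = 34 gives x ≡ 34·36 = 1224 = 26·47 + 2 ≡ 2 (mod 47).
Check: ψ(2) = 18·2 + 19 = 55 = 1·47 + 8 ≡ 8 (mod 47).

2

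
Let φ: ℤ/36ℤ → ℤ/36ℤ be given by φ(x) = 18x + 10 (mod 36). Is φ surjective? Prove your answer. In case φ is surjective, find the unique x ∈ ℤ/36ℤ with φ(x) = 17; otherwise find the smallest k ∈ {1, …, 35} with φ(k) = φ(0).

2

Since gcd(18, 36) = 18, we have 18x ≡ 0 (mod 18) for all x, so φ(x) ≡ 10 (mod 18).
But 0 ≢ 10 (mod 18), so 0 ∈ ℤ/36ℤ has no preimage. So φ is not surjective.
Since φ is not surjective, we find the least positive k with φ(k) = φ(0): this means 18k ≡ 0 (mod 36), i.e. 36 ∣ 18k. Since gcd(18, 36) = 18, dividing through by 18 this holds exactly when 2 ∣ k.
The smallest positive such k is 2.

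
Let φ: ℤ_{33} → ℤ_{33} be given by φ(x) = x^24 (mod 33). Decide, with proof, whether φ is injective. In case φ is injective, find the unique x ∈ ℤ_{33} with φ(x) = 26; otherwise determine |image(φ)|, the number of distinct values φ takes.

12

φ(4): Repeated squaring mod 33: 4^1 ≡ 4, 4^2 ≡ 4² = 16, 4^4 ≡ 16² = 256 ≡ 25, 4^8 ≡ 25² = 625 ≡ 31, 4^16 ≡ 31² = 961 ≡ 4. Since 24 = 16 + 8, 4^24 ≡ 4·31: 4·31 = 124 ≡ 25. So 4^24 ≡ 25 (mod 33).
φ(7): Repeated squaring mod 33: 7^1 ≡ 7, 7^2 ≡ 7² = 49 ≡ 16, 7^4 ≡ 16² = 256 ≡ 25, 7^8 ≡ 25² = 625 ≡ 31, 7^16 ≡ 31² = 961 ≡ 4. Since 24 = 16 + 8, 7^24 ≡ 4·31: 4·31 = 124 ≡ 25. So 7^24 ≡ 25 (mod 33).
So φ(4) = φ(7) = 25 while 4 ≠ 7, so φ is not injective.
Since φ is not injective, we determine |image(φ)|. Computing x^24 mod 33 for each x (by repeated squaring, reducing mod 33 at every step), the values φ(0), φ(1), …, φ(32) are: 0, 1, 16, 15, 25, 31, 9, 25, 4, 27, 1, 22, 12, 16, 4, 3, 31, 31, 3, 4, 16, 12, 22, 1, 27, 4, 25, 9, 31, 25, 15, 16, 1.
The distinct values are {0, 1, 3, 4, 9, 12, 15, 16, 22, 25, 27, 31}; there are 12 of them.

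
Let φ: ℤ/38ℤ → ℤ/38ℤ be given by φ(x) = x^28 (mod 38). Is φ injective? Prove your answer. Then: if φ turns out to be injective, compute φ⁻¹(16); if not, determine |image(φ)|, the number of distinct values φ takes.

20

φ(18): Repeated squaring mod 38: 18^1 ≡ 18, 18^2 ≡ 18² = 324 ≡ 20, 18^4 ≡ 20² = 400 ≡ 20, 18^8 ≡ 20² = 400 ≡ 20, 18^16 ≡ 20² = 400 ≡ 20. Since 28 = 16 + 8 + 4, 18^28 ≡ 20·20·20: 20·20 = 400 ≡ 20, then 20·20 = 400 ≡ 20. So 18^28 ≡ 20 (mod 38).
φ(20): Repeated squaring mod 38: 20^1 ≡ 20, 20^2 ≡ 20² = 400 ≡ 20, 20^4 ≡ 20² = 400 ≡ 20, 20^8 ≡ 20² = 400 ≡ 20, 20^16 ≡ 20² = 400 ≡ 20. Since 28 = 16 + 8 + 4, 20^28 ≡ 20·20·20: 20·20 = 400 ≡ 20, then 20·20 = 400 ≡ 20. So 20^28 ≡ 20 (mod 38).
So φ(18) = φ(20) = 20 while 18 ≠ 20, therefore φ is not injective.
Since φ is not injective, we determine |image(φ)|. Computing x^28 mod 38 for each x (by repeated squaring, reducing mod 38 at every step), the values φ(0), φ(1), …, φ(37) are: 0, 1, 36, 35, 4, 5, 6, 7, 30, 9, 28, 11, 26, 25, 24, 23, 16, 17, 20, 19, 20, 17, 16, 23, 24, 25, 26, 11, 28, 9, 30, 7, 6, 5, 4, 35, 36, 1.
The distinct values are {0, 1, 4, 5, 6, 7, 9, 11, 16, 17, 19, 20, 23, 24, 25, 26, 28, 30, 35, 36}; there are 20 of them.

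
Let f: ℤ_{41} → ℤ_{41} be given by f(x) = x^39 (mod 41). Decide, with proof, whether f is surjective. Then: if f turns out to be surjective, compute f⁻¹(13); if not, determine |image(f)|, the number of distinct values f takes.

19

Since 41 is prime, the nonzero elements of ℤ_{41} form a cyclic group of order 40.
As gcd(39, 40) = 1, raising to the 39th power is a bijection on this group: if a^39 ≡ b^39 then (ab^{−1})^39 = 1, and the only element of order dividing gcd(39, 40) = 1 is 1, so a = b.
With f(0) = 0 this makes f injective on all of ℤ_{41}, hence bijective (finite equal-size domain and codomain). In particular f is surjective.
Since f is surjective, we find the preimage of 13. The inverse of x ↦ x^39 on (ℤ_{41})^× is x ↦ x^39, because 39·39 = 1521 = 38·40 + 1 ≡ 1 (mod 40) and x^{40} = 1 for x ≠ 0 (Fermat). So f⁻¹(13) = 13^39 mod 41.
Repeated squaring mod 41: 13^1 ≡ 13, 13^2 ≡ 13² = 169 ≡ 5, 13^4 ≡ 5² = 25, 13^8 ≡ 25² = 625 ≡ 10, 13^16 ≡ 10² = 100 ≡ 18, 13^32 ≡ 18² = 324 ≡ 37. Since 39 = 32 + 4 + 2 + 1, 13^39 ≡ 37·25·5·13: 37·25 = 925 ≡ 23, then 23·5 = 115 ≡ 33, then 33·13 = 429 ≡ 19. So 13^39 ≡ 19 (mod 41).
Hence f⁻¹(13) = 19.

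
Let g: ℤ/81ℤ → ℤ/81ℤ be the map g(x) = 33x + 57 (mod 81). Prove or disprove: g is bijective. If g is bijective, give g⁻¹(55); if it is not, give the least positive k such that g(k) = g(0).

Recall: g is injective when g(x_1) = g(x_2) forces x_1 = x_2.
We have gcd(33, 81) = 3 > 1. Taking x_1 = 0 and x_2 = 27: g(0) = 57 and g(27) = 33·27 + 57 = 948 ≡ 57 (mod 81).
So g(0) = g(27) while 0 ≠ 27, hence g is not injective, hence not bijective.
Since g is not bijective, we find the least positive k with g(k) = g(0): this means 33k ≡ 0 (mod 81), i.e. 81 ∣ 33k. Since gcd(33, 81) = 3, dividing through by 3 this holds exactly when 27 ∣ 11k, and as gcd(11, 27) = 1, exactly when 27 ∣ k.
The smallest positive such k is 27.

27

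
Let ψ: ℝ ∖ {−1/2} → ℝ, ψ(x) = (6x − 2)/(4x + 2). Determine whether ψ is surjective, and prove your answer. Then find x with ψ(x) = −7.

-6/17

If ψ(x) = 3/2, cross-multiplying gives 4(6x − 2) = 6(4x + 2), which simplifies to −8 = 12 — false.  So 3/2 has no preimage and ψ is not surjective.
Solving ψ(x) = −7: cross-multiplying gives 6x − 2 = −7(4x + 2), which rearranges to 34x = −12, so x = −6/17.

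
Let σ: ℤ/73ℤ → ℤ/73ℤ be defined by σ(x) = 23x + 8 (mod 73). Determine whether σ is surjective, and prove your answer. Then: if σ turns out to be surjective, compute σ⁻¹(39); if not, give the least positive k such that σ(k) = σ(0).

Since gcd(23, 73) = 1, 23 is invertible modulo 73. Euclid's algorithm: 73 = 3·23 + 4, 23 = 5·4 + 3, 4 = 1·3 + 1; back-substituting gives 1 = 54·23 − 17·73, so 23⁻¹ ≡ 54 (mod 73).
For any y ∈ ℤ/73ℤ, x = 54(y − 8) mod 73 satisfies σ(x) = 23·54(y − 8) + 8 ≡ y (since 23·54 ≡ 1 mod 73). So every y has a preimage.
Hence σ is surjective.
Since σ is surjective, we find σ⁻¹(39): we need 23x ≡ 39 − 8 ≡ 31 (mod 73). Using 23⁻¹ = 54: x ≡ 54·31 = 1674 = 22·73 + 68, so x = 68.
Check: σ(68) = 23·68 + 8 = 1572 = 21·73 + 39 ≡ 39 (mod 73).

68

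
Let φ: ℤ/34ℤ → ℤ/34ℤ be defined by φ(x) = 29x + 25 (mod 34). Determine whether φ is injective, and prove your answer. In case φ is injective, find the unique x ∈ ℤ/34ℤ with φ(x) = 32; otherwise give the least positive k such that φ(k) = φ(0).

19

Suppose φ(s) = φ(t) in ℤ/34ℤ. Then 29s + 25 ≡ 29t + 25 (mod 34), so 29(s − t) ≡ 0 (mod 34).
Since gcd(29, 34) = 1, 29 is invertible modulo 34, hence s − t ≡ 0 (mod 34), i.e. s = t.
Thus φ is injective.
We now compute 29⁻¹ mod 34 explicitly. Euclid's algorithm: 34 = 1·29 + 5, 29 = 5·5 + 4, 5 = 1·4 + 1; back-substituting gives 1 = 27·29 − 23·34, so 29⁻¹ ≡ 27 (mod 34).
Since φ is injective, we find φ⁻¹(32): we need 29x ≡ 32 − 25 ≡ 7 (mod 34). Using 29⁻¹ = 27: x ≡ 27·7 = 189 = 5·34 + 19, so x = 19.
Check: φ(19) = 29·19 + 25 = 576 = 16·34 + 32 ≡ 32 (mod 34).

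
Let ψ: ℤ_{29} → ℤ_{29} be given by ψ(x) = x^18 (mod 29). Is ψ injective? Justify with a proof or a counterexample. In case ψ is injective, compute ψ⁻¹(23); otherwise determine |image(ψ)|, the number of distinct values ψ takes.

15

ψ(14): Repeated squaring mod 29: 14^1 ≡ 14, 14^2 ≡ 14² = 196 ≡ 22, 14^4 ≡ 22² = 484 ≡ 20, 14^8 ≡ 20² = 400 ≡ 23, 14^16 ≡ 23² = 529 ≡ 7. Since 18 = 16 + 2, 14^18 ≡ 7·22: 7·22 = 154 ≡ 9. So 14^18 ≡ 9 (mod 29).
ψ(15): Repeated squaring mod 29: 15^1 ≡ 15, 15^2 ≡ 15² = 225 ≡ 22, 15^4 ≡ 22² = 484 ≡ 20, 15^8 ≡ 20² = 400 ≡ 23, 15^16 ≡ 23² = 529 ≡ 7. Since 18 = 16 + 2, 15^18 ≡ 7·22: 7·22 = 154 ≡ 9. So 15^18 ≡ 9 (mod 29).
So ψ(14) = ψ(15) = 9 while 14 ≠ 15, hence ψ is not injective.
Since ψ is not injective, we determine |image(ψ)|. Computing x^18 mod 29 for each x (by repeated squaring, reducing mod 29 at every step), the values ψ(0), ψ(1), …, ψ(28) are: 0, 1, 13, 6, 24, 16, 20, 23, 22, 7, 5, 4, 28, 25, 9, 9, 25, 28, 4, 5, 7, 22, 23, 20, 16, 24, 6, 13, 1.
The distinct values are {0, 1, 4, 5, 6, 7, 9, 13, 16, 20, 22, 23, 24, 25, 28}; there are 15 of them.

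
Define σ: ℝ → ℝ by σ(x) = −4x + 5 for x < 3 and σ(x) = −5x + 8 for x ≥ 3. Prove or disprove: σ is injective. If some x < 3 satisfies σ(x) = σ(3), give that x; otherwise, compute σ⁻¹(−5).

Both pieces are strictly decreasing (slopes −4 and −5), so each is injective on its own interval.
The left piece maps (−∞, 3) onto (−7, ∞); the right piece maps [3, ∞) onto (−∞, −7].
These images are disjoint, so no value is attained by both pieces. Hence σ is injective.
Because the two images are disjoint, no x < 3 has σ(x) = σ(3), so we compute σ⁻¹(−5): −5 lies in (−7, ∞), so solve −4x + 5 = −5: x = (−5 − 5)/(−4) = 5/2.

5/2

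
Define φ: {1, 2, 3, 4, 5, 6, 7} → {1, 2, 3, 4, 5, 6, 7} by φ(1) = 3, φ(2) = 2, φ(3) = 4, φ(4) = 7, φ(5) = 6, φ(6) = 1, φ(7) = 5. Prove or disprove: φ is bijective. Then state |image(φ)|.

The values 3, 2, 4, 7, 6, 1, 5 are a permutation of {1, 2, 3, 4, 5, 6, 7}: each element appears exactly once.
So φ is injective and surjective, hence bijective.
The image of φ is {1, 2, 3, 4, 5, 6, 7}, which has 7 elements.

7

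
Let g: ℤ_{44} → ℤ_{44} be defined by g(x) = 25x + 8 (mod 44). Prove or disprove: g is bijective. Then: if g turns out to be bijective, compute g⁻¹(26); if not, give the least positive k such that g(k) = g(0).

6

Recall: g is injective when g(a) = g(b) forces a = b.
Suppose g(a) = g(b) in ℤ_{44}. Then 25a + 8 ≡ 25b + 8 (mod 44), thus 25(a − b) ≡ 0 (mod 44).
Since gcd(25, 44) = 1, 25 is invertible modulo 44, hence a − b ≡ 0 (mod 44), i.e. a = b.
We now compute 25⁻¹ mod 44 explicitly. Euclid's algorithm: 44 = 1·25 + 19, 25 = 1·19 + 6, 19 = 3·6 + 1; back-substituting gives 1 = 37·25 − 21·44, so 25⁻¹ ≡ 37 (mod 44).
Then y ↦ 37(y − 8) is a two-sided inverse to g, so every y ∈ ℤ_{44} has a preimage.
Hence g is bijective.
Since g is bijective, we compute g⁻¹(26): solve 25x + 8 ≡ 26 (mod 44), i.e. 25x ≡ 18 (mod 44).
Multiplying by 25⁻¹ = 37 gives x ≡ 37·18 = 666 = 15·44 + 6 ≡ 6 (mod 44).
Check: g(6) = 25·6 + 8 = 158 = 3·44 + 26 ≡ 26 (mod 44).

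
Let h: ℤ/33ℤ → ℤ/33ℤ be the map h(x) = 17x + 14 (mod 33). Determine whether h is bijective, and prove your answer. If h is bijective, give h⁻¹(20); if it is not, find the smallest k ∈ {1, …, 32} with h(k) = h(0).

By definition, h is injective when h(s) = h(t) forces s = t.
If h(s) = h(t), then 17s ≡ 17t (mod 33). Because gcd(17, 33) = 1, we may cancel 17 to get s ≡ t (mod 33).
We now compute 17⁻¹ mod 33 explicitly. Euclid's algorithm: 33 = 1·17 + 16, 17 = 1·16 + 1; back-substituting gives 1 = 2·17 − 1·33, so 17⁻¹ ≡ 2 (mod 33).
Then y ↦ 2(y − 14) is a two-sided inverse to h, so every y ∈ ℤ/33ℤ has a preimage.
So h is bijective.
Since h is bijective, we find h⁻¹(20): we need 17x ≡ 20 − 14 ≡ 6 (mod 33). Using 17⁻¹ = 2: x ≡ 2·6 = 12, so x = 12.
Check: h(12) = 17·12 + 14 = 218 = 6·33 + 20 ≡ 20 (mod 33).

12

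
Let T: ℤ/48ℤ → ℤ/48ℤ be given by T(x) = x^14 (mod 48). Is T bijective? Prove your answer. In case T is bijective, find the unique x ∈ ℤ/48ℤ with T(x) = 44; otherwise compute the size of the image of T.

T(2): Repeated squaring mod 48: 2^1 ≡ 2, 2^2 ≡ 2² = 4, 2^4 ≡ 4² = 16, 2^8 ≡ 16² = 256 ≡ 16. Since 14 = 8 + 4 + 2, 2^14 ≡ 16·16·4: 16·16 = 256 ≡ 16, then 16·4 = 64 ≡ 16. So 2^14 ≡ 16 (mod 48).
T(4): Repeated squaring mod 48: 4^1 ≡ 4, 4^2 ≡ 4² = 16, 4^4 ≡ 16² = 256 ≡ 16, 4^8 ≡ 16² = 256 ≡ 16. Since 14 = 8 + 4 + 2, 4^14 ≡ 16·16·16: 16·16 = 256 ≡ 16, then 16·16 = 256 ≡ 16. So 4^14 ≡ 16 (mod 48).
So T(2) = T(4) = 16 while 2 ≠ 4, thus T is not injective, hence not bijective.
Since T is not bijective, we determine |image(T)|. Computing x^14 mod 48 for each x (by repeated squaring, reducing mod 48 at every step), the values T(0), T(1), …, T(47) are: 0, 1, 16, 9, 16, 25, 0, 1, 16, 33, 16, 25, 0, 25, 16, 33, 16, 1, 0, 25, 16, 9, 16, 1, 0, 1, 16, 9, 16, 25, 0, 1, 16, 33, 16, 25, 0, 25, 16, 33, 16, 1, 0, 25, 16, 9, 16, 1.
The distinct values are {0, 1, 9, 16, 25, 33}; there are 6 of them.

6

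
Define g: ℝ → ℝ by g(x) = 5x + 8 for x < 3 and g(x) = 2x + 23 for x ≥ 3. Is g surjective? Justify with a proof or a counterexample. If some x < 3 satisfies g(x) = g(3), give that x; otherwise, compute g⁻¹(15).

7/5

Both pieces are strictly increasing (slopes 5 and 2), so each is injective on its own interval.
The left piece maps (−∞, 3) onto (−∞, 23); the right piece maps [3, ∞) onto [29, ∞).
The union (−∞, 23) ∪ [29, ∞) omits the interval between 23 and 29; in particular 23 has no preimage. So g is not surjective.
Because the two images are disjoint, no x < 3 has g(x) = g(3), so we compute g⁻¹(15): 15 lies in (−∞, 23), so solve 5x + 8 = 15: x = (15 − 8)/5 = 7/5.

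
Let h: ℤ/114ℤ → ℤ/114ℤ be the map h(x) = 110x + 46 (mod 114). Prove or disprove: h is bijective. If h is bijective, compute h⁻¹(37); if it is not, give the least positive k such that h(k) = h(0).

57

We have gcd(110, 114) = 2 > 1. Taking u = 0 and v = 57: h(0) = 46 and h(57) = 110·57 + 46 = 6316 ≡ 46 (mod 114).
So h(0) = h(57) while 0 ≠ 57, thus h is not injective, hence not bijective.
Since h is not bijective, we find the least positive k with h(k) = h(0): this means 110k ≡ 0 (mod 114), i.e. 114 ∣ 110k. Since gcd(110, 114) = 2, dividing through by 2 this holds exactly when 57 ∣ 55k, and as gcd(55, 57) = 1, exactly when 57 ∣ k.
The smallest positive such k is 57.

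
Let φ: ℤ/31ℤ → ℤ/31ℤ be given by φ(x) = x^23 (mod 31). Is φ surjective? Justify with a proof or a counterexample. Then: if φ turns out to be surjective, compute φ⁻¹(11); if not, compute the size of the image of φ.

Since 31 is prime, the nonzero elements of ℤ/31ℤ form a cyclic group of order 30.
As gcd(23, 30) = 1, raising to the 23rd power is a bijection on this group: if a^23 ≡ b^23 then (ab^{−1})^23 = 1, and the only element of order dividing gcd(23, 30) = 1 is 1, so a = b.
With φ(0) = 0 this makes φ injective on all of ℤ/31ℤ, hence bijective (finite equal-size domain and codomain). In particular φ is surjective.
Since φ is surjective, we find the preimage of 11. The inverse of x ↦ x^23 on (ℤ/31ℤ)^× is x ↦ x^17, because 23·17 = 391 = 13·30 + 1 ≡ 1 (mod 30) and x^{30} = 1 for x ≠ 0 (Fermat). So φ⁻¹(11) = 11^17 mod 31.
Repeated squaring mod 31: 11^1 ≡ 11, 11^2 ≡ 11² = 121 ≡ 28, 11^4 ≡ 28² = 784 ≡ 9, 11^8 ≡ 9² = 81 ≡ 19, 11^16 ≡ 19² = 361 ≡ 20. Since 17 = 16 + 1, 11^17 ≡ 20·11: 20·11 = 220 ≡ 3. So 11^17 ≡ 3 (mod 31).
Hence φ⁻¹(11) = 3.

3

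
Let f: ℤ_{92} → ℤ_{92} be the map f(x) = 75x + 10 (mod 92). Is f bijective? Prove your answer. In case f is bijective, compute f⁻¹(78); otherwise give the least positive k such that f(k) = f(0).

88

Suppose f(a) = f(b) in ℤ_{92}. Then 75a + 10 ≡ 75b + 10 (mod 92), so 75(a − b) ≡ 0 (mod 92).
Since gcd(75, 92) = 1, 75 is invertible modulo 92, so a − b ≡ 0 (mod 92), i.e. a = b.
We now compute 75⁻¹ mod 92 explicitly. Euclid's algorithm: 92 = 1·75 + 17, 75 = 4·17 + 7, 17 = 2·7 + 3, 7 = 2·3 + 1; back-substituting gives 1 = 27·75 − 22·92, so 75⁻¹ ≡ 27 (mod 92).
For any y ∈ ℤ_{92}, x = 27(y − 10) mod 92 satisfies f(x) = 75·27(y − 10) + 10 ≡ y (since 75·27 ≡ 1 mod 92). So every y has a preimage.
Thus f is bijective.
Since f is bijective, we compute f⁻¹(78): solve 75x + 10 ≡ 78 (mod 92), i.e. 75x ≡ 68 (mod 92).
Multiplying by 75⁻¹ = 27 gives x ≡ 27·68 = 1836 = 19·92 + 88 ≡ 88 (mod 92).
Check: f(88) = 75·88 + 10 = 6610 = 71·92 + 78 ≡ 78 (mod 92).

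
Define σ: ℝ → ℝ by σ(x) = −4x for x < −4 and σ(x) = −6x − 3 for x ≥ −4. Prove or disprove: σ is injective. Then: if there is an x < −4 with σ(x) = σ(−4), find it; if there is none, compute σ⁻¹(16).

Both pieces are strictly decreasing (slopes −4 and −6), so each is injective on its own interval.
The left piece maps (−∞, −4) onto (16, ∞); the right piece maps [−4, ∞) onto (−∞, 21].
These images overlap. In particular σ(−4) = 21 (right piece), and solving −4x = 21 on the left piece gives x = −21/4 < −4.
So σ(−21/4) = σ(−4) with −21/4 ≠ −4, and σ is not injective. This x = −21/4 is the requested value below −4.

-21/4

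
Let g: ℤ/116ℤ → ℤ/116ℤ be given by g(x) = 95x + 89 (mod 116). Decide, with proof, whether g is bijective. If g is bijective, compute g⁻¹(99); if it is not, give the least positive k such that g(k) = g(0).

If g(a) = g(b), then 95a ≡ 95b (mod 116). Because gcd(95, 116) = 1, we may cancel 95 to get a ≡ b (mod 116).
We now compute 95⁻¹ mod 116 explicitly. Euclid's algorithm: 116 = 1·95 + 21, 95 = 4·21 + 11, 21 = 1·11 + 10, 11 = 1·10 + 1; back-substituting gives 1 = 11·95 − 9·116, so 95⁻¹ ≡ 11 (mod 116).
For any y ∈ ℤ/116ℤ, x = 11(y − 89) mod 116 satisfies g(x) = 95·11(y − 89) + 89 ≡ y (since 95·11 ≡ 1 mod 116). So every y has a preimage.
So g is bijective.
Since g is bijective, we find g⁻¹(99): we need 95x ≡ 99 − 89 ≡ 10 (mod 116). Using 95⁻¹ = 11: x ≡ 11·10 = 110, so x = 110.
Check: g(110) = 95·110 + 89 = 10539 = 90·116 + 99 ≡ 99 (mod 116).

110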